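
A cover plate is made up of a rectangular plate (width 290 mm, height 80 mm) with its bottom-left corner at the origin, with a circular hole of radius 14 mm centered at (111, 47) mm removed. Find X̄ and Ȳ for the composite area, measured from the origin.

plate: A = 290 × 80 = 23200.00, centroid at (145.00, 40.00).
hole: A = −π·14² = -615.75, centroid at (111.00, 47.00).
ΣA = 22584.25 mm²
ΣAX̄ = (23200.00)(145.00) + (-615.75)(111.00) = 3295651.51 mm³
ΣAȲ = (23200.00)(40.00) + (-615.75)(47.00) = 899059.65 mm³
X̄ = 3295651.51 / 22584.25 = 145.93 mm
Ȳ = 899059.65 / 22584.25 = 39.81 mm

X̄ = 145.93 mm, Ȳ = 39.81 mm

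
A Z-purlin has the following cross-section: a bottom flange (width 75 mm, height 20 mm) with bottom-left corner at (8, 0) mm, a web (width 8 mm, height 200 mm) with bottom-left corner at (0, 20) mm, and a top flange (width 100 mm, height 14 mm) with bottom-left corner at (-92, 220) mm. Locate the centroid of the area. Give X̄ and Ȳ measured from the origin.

Part | A | x̄ᵢ | ȳᵢ | A·x̄ᵢ | A·ȳᵢ
bottom flange | 1500.00 | 45.50 | 10.00 | 68250.00 | 15000.00
web | 1600.00 | 4.00 | 120.00 | 6400.00 | 192000.00
top flange | 1400.00 | -42.00 | 227.00 | -58800.00 | 317800.00
Σ | 4500.00 |  |  | 15850.00 | 524800.00
X̄ = 15850.00 / 4500.00 = 3.52 mm
Ȳ = 524800.00 / 4500.00 = 116.62 mm

X̄ = 3.52 mm, Ȳ = 116.62 mm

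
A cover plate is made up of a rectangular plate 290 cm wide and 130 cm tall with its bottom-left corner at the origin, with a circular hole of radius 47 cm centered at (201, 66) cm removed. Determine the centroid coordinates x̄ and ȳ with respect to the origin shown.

plate: A = 290 × 130 = 37700.00, centroid at (145.00, 65.00).
hole: A = −π·47² = -6939.78, centroid at (201.00, 66.00).
ΣA = 30760.22 cm²
ΣAx̄ = (37700.00)(145.00) + (-6939.78)(201.00) = 4071604.59 cm³
ΣAȳ = (37700.00)(65.00) + (-6939.78)(66.00) = 1992474.64 cm³
x̄ = 4071604.59 / 30760.22 = 132.37 cm
ȳ = 1992474.64 / 30760.22 = 64.77 cm

x̄ = 132.37 cm, ȳ = 64.77 cm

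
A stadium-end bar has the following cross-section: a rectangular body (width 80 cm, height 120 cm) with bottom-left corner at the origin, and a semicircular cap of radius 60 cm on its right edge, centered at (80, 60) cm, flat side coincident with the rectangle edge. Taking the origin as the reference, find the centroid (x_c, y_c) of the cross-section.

x_c = 64.27 cm, y_c = 60.00 cm

rectangular body: A = 80 × 120 = 9600.00, centroid at (40.00, 60.00).
semicircular end: A = ½π·60² = 5654.87, centroid at (105.46, 60.00).
ΣA = 15254.87 cm², ΣAx_c = 980389.34 cm³, ΣAy_c = 915292.01 cm³.
x_c = 980389.34/15254.87 = 64.27 cm; y_c = 915292.01/15254.87 = 60.00 cm.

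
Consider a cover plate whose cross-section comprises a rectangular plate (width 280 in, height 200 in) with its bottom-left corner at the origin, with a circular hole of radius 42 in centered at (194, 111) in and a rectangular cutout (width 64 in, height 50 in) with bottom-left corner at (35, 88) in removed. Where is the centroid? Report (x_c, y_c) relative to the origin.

x_c = 138.61 in, y_c = 97.83 in

plate: A = 280 × 200 = 56000.00, centroid at (140.00, 100.00).
hole 1: A = −π·42² = -5541.77, centroid at (194.00, 111.00).
hole 2: A = −(64 × 50) = -3200.00, centroid at (67.00, 113.00).
ΣA = 47258.23 in²
ΣAx_c = (56000.00)(140.00) + (-5541.77)(194.00) + (-3200.00)(67.00) = 6550496.73 in³
ΣAy_c = (56000.00)(100.00) + (-5541.77)(111.00) + (-3200.00)(113.00) = 4623263.59 in³
x_c = 6550496.73 / 47258.23 = 138.61 in
y_c = 4623263.59 / 47258.23 = 97.83 in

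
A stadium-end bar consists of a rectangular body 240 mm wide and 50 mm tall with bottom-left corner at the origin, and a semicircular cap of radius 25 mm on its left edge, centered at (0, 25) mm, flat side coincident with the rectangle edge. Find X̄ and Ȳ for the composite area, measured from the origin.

X̄ = 110.12 mm, Ȳ = 25.00 mm

Part | A | x̄ᵢ | ȳᵢ | A·x̄ᵢ | A·ȳᵢ
rectangular body | 12000.00 | 120.00 | 25.00 | 1440000.00 | 300000.00
semicircular end | 981.75 | -10.61 | 25.00 | -10416.67 | 24543.69
Σ | 12981.75 |  |  | 1429583.33 | 324543.69
X̄ = 1429583.33 / 12981.75 = 110.12 mm
Ȳ = 324543.69 / 12981.75 = 25.00 mm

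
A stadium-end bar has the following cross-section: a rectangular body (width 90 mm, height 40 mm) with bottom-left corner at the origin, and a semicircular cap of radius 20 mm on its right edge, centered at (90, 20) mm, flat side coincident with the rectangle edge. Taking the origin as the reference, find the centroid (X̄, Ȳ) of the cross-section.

X̄ = 52.95 mm, Ȳ = 20.00 mm

rectangular body: A = 90 × 40 = 3600.00, centroid at (45.00, 20.00).
semicircular end: A = ½π·20² = 628.32, centroid at (98.49, 20.00).
ΣA = 4228.32 mm², ΣAX̄ = 223882.00 mm³, ΣAȲ = 84566.37 mm³.
X̄ = 223882.00/4228.32 = 52.95 mm; Ȳ = 84566.37/4228.32 = 20.00 mm.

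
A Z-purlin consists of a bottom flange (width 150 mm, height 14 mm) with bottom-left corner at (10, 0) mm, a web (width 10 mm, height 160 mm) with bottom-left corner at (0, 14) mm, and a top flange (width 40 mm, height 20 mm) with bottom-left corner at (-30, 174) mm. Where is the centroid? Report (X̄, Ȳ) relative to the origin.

X̄ = 39.67 mm, Ȳ = 69.40 mm

Part | A | x̄ᵢ | ȳᵢ | A·x̄ᵢ | A·ȳᵢ
bottom flange | 2100.00 | 85.00 | 7.00 | 178500.00 | 14700.00
web | 1600.00 | 5.00 | 94.00 | 8000.00 | 150400.00
top flange | 800.00 | -10.00 | 184.00 | -8000.00 | 147200.00
Σ | 4500.00 |  |  | 178500.00 | 312300.00
X̄ = 178500.00 / 4500.00 = 39.67 mm
Ȳ = 312300.00 / 4500.00 = 69.40 mm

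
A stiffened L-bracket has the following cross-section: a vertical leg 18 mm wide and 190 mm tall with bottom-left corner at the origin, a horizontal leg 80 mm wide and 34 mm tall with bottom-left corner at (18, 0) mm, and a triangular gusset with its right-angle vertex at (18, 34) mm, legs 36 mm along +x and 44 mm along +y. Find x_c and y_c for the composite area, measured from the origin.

vertical leg: A = 18 × 190 = 3420.00, centroid at (9.00, 95.00).
horizontal leg: A = 80 × 34 = 2720.00, centroid at (58.00, 17.00).
gusset: A = ½·36·44 = 792.00, centroid at (30.00, 48.67).
ΣA = 6932.00 mm², ΣAx_c = 212300.00 mm³, ΣAy_c = 409684.00 mm³.
x_c = 212300.00/6932.00 = 30.63 mm; y_c = 409684.00/6932.00 = 59.10 mm.

x_c = 30.63 mm, y_c = 59.10 mm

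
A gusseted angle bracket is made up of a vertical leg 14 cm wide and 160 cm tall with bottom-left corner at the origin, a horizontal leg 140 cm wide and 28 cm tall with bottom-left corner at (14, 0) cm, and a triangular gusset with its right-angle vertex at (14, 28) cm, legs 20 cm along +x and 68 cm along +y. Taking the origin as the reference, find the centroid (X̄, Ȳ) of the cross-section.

vertical leg: A = 14 × 160 = 2240.00, centroid at (7.00, 80.00).
horizontal leg: A = 140 × 28 = 3920.00, centroid at (84.00, 14.00).
gusset: A = ½·20·68 = 680.00, centroid at (20.67, 50.67).
ΣA = 6840.00 cm²
ΣAX̄ = (2240.00)(7.00) + (3920.00)(84.00) + (680.00)(20.67) = 359013.33 cm³
ΣAȲ = (2240.00)(80.00) + (3920.00)(14.00) + (680.00)(50.67) = 268533.33 cm³
X̄ = 359013.33 / 6840.00 = 52.49 cm
Ȳ = 268533.33 / 6840.00 = 39.26 cm

X̄ = 52.49 cm, Ȳ = 39.26 cm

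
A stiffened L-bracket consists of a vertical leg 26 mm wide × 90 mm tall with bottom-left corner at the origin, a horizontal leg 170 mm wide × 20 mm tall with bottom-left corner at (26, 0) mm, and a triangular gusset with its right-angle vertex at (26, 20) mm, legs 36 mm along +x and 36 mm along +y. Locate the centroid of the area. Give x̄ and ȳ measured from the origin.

x̄ = 67.70 mm, ȳ = 25.05 mm

Part | A | x̄ᵢ | ȳᵢ | A·x̄ᵢ | A·ȳᵢ
vertical leg | 2340.00 | 13.00 | 45.00 | 30420.00 | 105300.00
horizontal leg | 3400.00 | 111.00 | 10.00 | 377400.00 | 34000.00
gusset | 648.00 | 38.00 | 32.00 | 24624.00 | 20736.00
Σ | 6388.00 |  |  | 432444.00 | 160036.00
x̄ = 432444.00 / 6388.00 = 67.70 mm
ȳ = 160036.00 / 6388.00 = 25.05 mm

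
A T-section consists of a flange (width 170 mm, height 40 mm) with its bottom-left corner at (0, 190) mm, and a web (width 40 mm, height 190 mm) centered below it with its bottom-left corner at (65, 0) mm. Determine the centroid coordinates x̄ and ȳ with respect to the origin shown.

Part | A | x̄ᵢ | ȳᵢ | A·x̄ᵢ | A·ȳᵢ
web | 7600.00 | 85.00 | 95.00 | 646000.00 | 722000.00
flange | 6800.00 | 85.00 | 210.00 | 578000.00 | 1428000.00
Σ | 14400.00 |  |  | 1224000.00 | 2150000.00
x̄ = 1224000.00 / 14400.00 = 85.00 mm
ȳ = 2150000.00 / 14400.00 = 149.31 mm

x̄ = 85.00 mm, ȳ = 149.31 mm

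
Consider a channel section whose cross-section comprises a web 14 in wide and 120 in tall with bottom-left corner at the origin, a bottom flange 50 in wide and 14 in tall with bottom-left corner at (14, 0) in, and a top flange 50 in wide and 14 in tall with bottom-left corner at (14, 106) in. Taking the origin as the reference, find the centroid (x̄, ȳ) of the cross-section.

x̄ = 21.55 in, ȳ = 60.00 in

web: A = 14 × 120 = 1680.00, centroid at (7.00, 60.00).
bottom flange: A = 50 × 14 = 700.00, centroid at (39.00, 7.00).
top flange: A = 50 × 14 = 700.00, centroid at (39.00, 113.00).
ΣA = 3080.00 in², ΣAx̄ = 66360.00 in³, ΣAȳ = 184800.00 in³.
x̄ = 66360.00/3080.00 = 21.55 in; ȳ = 184800.00/3080.00 = 60.00 in.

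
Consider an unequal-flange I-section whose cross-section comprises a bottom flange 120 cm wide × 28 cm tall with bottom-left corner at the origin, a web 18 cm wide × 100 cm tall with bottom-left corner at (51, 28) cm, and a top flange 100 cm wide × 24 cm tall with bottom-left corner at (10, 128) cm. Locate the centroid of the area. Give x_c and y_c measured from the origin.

x_c = 60.00 cm, y_c = 69.24 cm

bottom flange: A = 120 × 28 = 3360.00, centroid at (60.00, 14.00).
web: A = 18 × 100 = 1800.00, centroid at (60.00, 78.00).
top flange: A = 100 × 24 = 2400.00, centroid at (60.00, 140.00).
ΣA = 7560.00 cm²
ΣAx_c = (3360.00)(60.00) + (1800.00)(60.00) + (2400.00)(60.00) = 453600.00 cm³
ΣAy_c = (3360.00)(14.00) + (1800.00)(78.00) + (2400.00)(140.00) = 523440.00 cm³
x_c = 453600.00 / 7560.00 = 60.00 cm
y_c = 523440.00 / 7560.00 = 69.24 cm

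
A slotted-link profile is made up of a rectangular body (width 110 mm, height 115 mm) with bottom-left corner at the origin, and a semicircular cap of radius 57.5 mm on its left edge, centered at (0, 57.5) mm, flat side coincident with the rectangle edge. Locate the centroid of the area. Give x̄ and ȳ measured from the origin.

rectangular body: A = 110 × 115 = 12650.00, centroid at (55.00, 57.50).
semicircular end: A = ½π·57.5² = 5193.45, centroid at (-24.40, 57.50).
ΣA = 17843.45 mm², ΣAx̄ = 569010.42 mm³, ΣAȳ = 1025998.11 mm³.
x̄ = 569010.42/17843.45 = 31.89 mm; ȳ = 1025998.11/17843.45 = 57.50 mm.

x̄ = 31.89 mm, ȳ = 57.50 mm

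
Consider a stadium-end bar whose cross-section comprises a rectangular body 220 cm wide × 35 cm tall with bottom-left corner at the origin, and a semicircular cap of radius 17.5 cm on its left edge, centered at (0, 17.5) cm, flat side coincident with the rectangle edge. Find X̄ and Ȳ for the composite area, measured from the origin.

X̄ = 103.10 cm, Ȳ = 17.50 cm

Part | A | x̄ᵢ | ȳᵢ | A·x̄ᵢ | A·ȳᵢ
rectangular body | 7700.00 | 110.00 | 17.50 | 847000.00 | 134750.00
semicircular end | 481.06 | -7.43 | 17.50 | -3572.92 | 8418.49
Σ | 8181.06 |  |  | 843427.08 | 143168.49
X̄ = 843427.08 / 8181.06 = 103.10 cm
Ȳ = 143168.49 / 8181.06 = 17.50 cm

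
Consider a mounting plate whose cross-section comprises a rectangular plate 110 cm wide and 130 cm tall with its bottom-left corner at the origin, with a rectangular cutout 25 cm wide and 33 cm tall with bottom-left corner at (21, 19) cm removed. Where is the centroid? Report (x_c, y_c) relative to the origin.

x_c = 56.32 cm, y_c = 66.81 cm

plate: A = 110 × 130 = 14300.00, centroid at (55.00, 65.00).
hole: A = −(25 × 33) = -825.00, centroid at (33.50, 35.50).
ΣA = 13475.00 cm², ΣAx_c = 758862.50 cm³, ΣAy_c = 900212.50 cm³.
x_c = 758862.50/13475.00 = 56.32 cm; y_c = 900212.50/13475.00 = 66.81 cm.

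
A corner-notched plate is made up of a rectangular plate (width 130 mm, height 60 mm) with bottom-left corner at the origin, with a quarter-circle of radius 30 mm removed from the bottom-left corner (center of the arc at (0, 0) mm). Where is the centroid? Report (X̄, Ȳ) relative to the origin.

plate: A = 130 × 60 = 7800.00, centroid at (65.00, 30.00).
removed quarter-circle: A = −¼π·30² = -706.86, centroid at (12.73, 12.73).
ΣA = 7093.14 mm², ΣAX̄ = 498000.00 mm³, ΣAȲ = 225000.00 mm³.
X̄ = 498000.00/7093.14 = 70.21 mm; Ȳ = 225000.00/7093.14 = 31.72 mm.

X̄ = 70.21 mm, Ȳ = 31.72 mm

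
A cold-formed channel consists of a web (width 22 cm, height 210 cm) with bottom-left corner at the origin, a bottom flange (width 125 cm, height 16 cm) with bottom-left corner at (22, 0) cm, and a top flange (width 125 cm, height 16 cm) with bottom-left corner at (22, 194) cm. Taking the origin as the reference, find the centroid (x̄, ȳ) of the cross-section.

x̄ = 45.11 cm, ȳ = 105.00 cm

web: A = 22 × 210 = 4620.00, centroid at (11.00, 105.00).
bottom flange: A = 125 × 16 = 2000.00, centroid at (84.50, 8.00).
top flange: A = 125 × 16 = 2000.00, centroid at (84.50, 202.00).
ΣA = 8620.00 cm², ΣAx̄ = 388820.00 cm³, ΣAȳ = 905100.00 cm³.
x̄ = 388820.00/8620.00 = 45.11 cm; ȳ = 905100.00/8620.00 = 105.00 cm.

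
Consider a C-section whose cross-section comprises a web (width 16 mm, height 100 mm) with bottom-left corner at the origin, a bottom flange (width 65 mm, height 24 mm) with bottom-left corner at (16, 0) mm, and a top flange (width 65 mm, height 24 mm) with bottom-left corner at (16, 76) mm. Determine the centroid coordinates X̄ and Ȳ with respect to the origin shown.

X̄ = 34.77 mm, Ȳ = 50.00 mm

Part | A | x̄ᵢ | ȳᵢ | A·x̄ᵢ | A·ȳᵢ
web | 1600.00 | 8.00 | 50.00 | 12800.00 | 80000.00
bottom flange | 1560.00 | 48.50 | 12.00 | 75660.00 | 18720.00
top flange | 1560.00 | 48.50 | 88.00 | 75660.00 | 137280.00
Σ | 4720.00 |  |  | 164120.00 | 236000.00
X̄ = 164120.00 / 4720.00 = 34.77 mm
Ȳ = 236000.00 / 4720.00 = 50.00 mm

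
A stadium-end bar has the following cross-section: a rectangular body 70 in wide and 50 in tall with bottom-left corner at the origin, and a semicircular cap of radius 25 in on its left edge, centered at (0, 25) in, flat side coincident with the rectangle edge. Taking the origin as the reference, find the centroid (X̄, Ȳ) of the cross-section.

X̄ = 25.01 in, Ȳ = 25.00 in

rectangular body: A = 70 × 50 = 3500.00, centroid at (35.00, 25.00).
semicircular end: A = ½π·25² = 981.75, centroid at (-10.61, 25.00).
ΣA = 4481.75 in², ΣAX̄ = 112083.33 in³, ΣAȲ = 112043.69 in³.
X̄ = 112083.33/4481.75 = 25.01 in; Ȳ = 112043.69/4481.75 = 25.00 in.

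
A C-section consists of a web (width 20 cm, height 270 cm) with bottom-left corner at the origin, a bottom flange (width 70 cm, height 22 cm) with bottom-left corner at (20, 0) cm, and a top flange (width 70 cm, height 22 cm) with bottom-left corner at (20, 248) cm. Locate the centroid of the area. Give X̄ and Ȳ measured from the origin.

X̄ = 26.34 cm, Ȳ = 135.00 cm

web: A = 20 × 270 = 5400.00, centroid at (10.00, 135.00).
bottom flange: A = 70 × 22 = 1540.00, centroid at (55.00, 11.00).
top flange: A = 70 × 22 = 1540.00, centroid at (55.00, 259.00).
ΣA = 8480.00 cm², ΣAX̄ = 223400.00 cm³, ΣAȲ = 1144800.00 cm³.
X̄ = 223400.00/8480.00 = 26.34 cm; Ȳ = 1144800.00/8480.00 = 135.00 cm.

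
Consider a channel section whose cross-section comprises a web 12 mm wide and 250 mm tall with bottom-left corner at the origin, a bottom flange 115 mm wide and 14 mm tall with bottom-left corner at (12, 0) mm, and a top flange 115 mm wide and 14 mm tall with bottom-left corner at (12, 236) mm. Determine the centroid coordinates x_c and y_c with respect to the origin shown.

x_c = 38.87 mm, y_c = 125.00 mm

web: A = 12 × 250 = 3000.00, centroid at (6.00, 125.00).
bottom flange: A = 115 × 14 = 1610.00, centroid at (69.50, 7.00).
top flange: A = 115 × 14 = 1610.00, centroid at (69.50, 243.00).
ΣA = 6220.00 mm², ΣAx_c = 241790.00 mm³, ΣAy_c = 777500.00 mm³.
x_c = 241790.00/6220.00 = 38.87 mm; y_c = 777500.00/6220.00 = 125.00 mm.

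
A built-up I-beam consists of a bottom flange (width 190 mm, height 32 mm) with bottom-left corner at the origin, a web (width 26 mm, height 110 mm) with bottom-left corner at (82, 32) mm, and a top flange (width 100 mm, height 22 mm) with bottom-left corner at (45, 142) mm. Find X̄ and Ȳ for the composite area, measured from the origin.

Part | A | x̄ᵢ | ȳᵢ | A·x̄ᵢ | A·ȳᵢ
bottom flange | 6080.00 | 95.00 | 16.00 | 577600.00 | 97280.00
web | 2860.00 | 95.00 | 87.00 | 271700.00 | 248820.00
top flange | 2200.00 | 95.00 | 153.00 | 209000.00 | 336600.00
Σ | 11140.00 |  |  | 1058300.00 | 682700.00
X̄ = 1058300.00 / 11140.00 = 95.00 mm
Ȳ = 682700.00 / 11140.00 = 61.28 mm

X̄ = 95.00 mm, Ȳ = 61.28 mm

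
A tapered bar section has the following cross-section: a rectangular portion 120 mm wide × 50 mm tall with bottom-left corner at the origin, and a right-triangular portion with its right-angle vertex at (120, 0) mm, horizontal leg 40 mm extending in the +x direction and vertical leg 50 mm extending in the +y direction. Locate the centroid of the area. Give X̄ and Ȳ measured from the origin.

X̄ = 70.48 mm, Ȳ = 23.81 mm

Part | A | x̄ᵢ | ȳᵢ | A·x̄ᵢ | A·ȳᵢ
rectangular portion | 6000.00 | 60.00 | 25.00 | 360000.00 | 150000.00
triangular portion | 1000.00 | 133.33 | 16.67 | 133333.33 | 16666.67
Σ | 7000.00 |  |  | 493333.33 | 166666.67
X̄ = 493333.33 / 7000.00 = 70.48 mm
Ȳ = 166666.67 / 7000.00 = 23.81 mm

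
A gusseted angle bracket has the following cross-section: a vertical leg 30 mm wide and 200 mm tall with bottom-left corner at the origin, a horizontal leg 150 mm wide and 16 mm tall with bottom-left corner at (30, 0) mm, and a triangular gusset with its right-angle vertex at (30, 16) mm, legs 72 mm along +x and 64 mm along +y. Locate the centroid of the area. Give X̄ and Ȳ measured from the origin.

X̄ = 43.57 mm, Ȳ = 65.88 mm

vertical leg: A = 30 × 200 = 6000.00, centroid at (15.00, 100.00).
horizontal leg: A = 150 × 16 = 2400.00, centroid at (105.00, 8.00).
gusset: A = ½·72·64 = 2304.00, centroid at (54.00, 37.33).
ΣA = 10704.00 mm², ΣAX̄ = 466416.00 mm³, ΣAȲ = 705216.00 mm³.
X̄ = 466416.00/10704.00 = 43.57 mm; Ȳ = 705216.00/10704.00 = 65.88 mm.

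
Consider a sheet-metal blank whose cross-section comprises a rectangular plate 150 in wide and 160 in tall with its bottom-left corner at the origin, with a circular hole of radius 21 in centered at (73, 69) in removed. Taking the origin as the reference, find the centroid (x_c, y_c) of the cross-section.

x_c = 75.12 in, y_c = 80.67 in

Part | A | x̄ᵢ | ȳᵢ | A·x̄ᵢ | A·ȳᵢ
plate | 24000.00 | 75.00 | 80.00 | 1800000.00 | 1920000.00
hole | -1385.44 | 73.00 | 69.00 | -101137.29 | -95595.52
Σ | 22614.56 |  |  | 1698862.71 | 1824404.48
x_c = 1698862.71 / 22614.56 = 75.12 in
y_c = 1824404.48 / 22614.56 = 80.67 in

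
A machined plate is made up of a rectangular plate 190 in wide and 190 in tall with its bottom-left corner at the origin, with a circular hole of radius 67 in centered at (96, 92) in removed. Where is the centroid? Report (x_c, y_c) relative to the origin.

plate: A = 190 × 190 = 36100.00, centroid at (95.00, 95.00).
hole: A = −π·67² = -14102.61, centroid at (96.00, 92.00).
ΣA = 21997.39 in²
ΣAx_c = (36100.00)(95.00) + (-14102.61)(96.00) = 2075649.50 in³
ΣAy_c = (36100.00)(95.00) + (-14102.61)(92.00) = 2132059.93 in³
x_c = 2075649.50 / 21997.39 = 94.36 in
y_c = 2132059.93 / 21997.39 = 96.92 in

x_c = 94.36 in, y_c = 96.92 in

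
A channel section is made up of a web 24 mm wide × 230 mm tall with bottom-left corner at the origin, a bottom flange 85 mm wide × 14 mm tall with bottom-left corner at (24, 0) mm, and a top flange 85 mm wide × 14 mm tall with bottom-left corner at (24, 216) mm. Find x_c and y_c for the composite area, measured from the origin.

Part | A | x̄ᵢ | ȳᵢ | A·x̄ᵢ | A·ȳᵢ
web | 5520.00 | 12.00 | 115.00 | 66240.00 | 634800.00
bottom flange | 1190.00 | 66.50 | 7.00 | 79135.00 | 8330.00
top flange | 1190.00 | 66.50 | 223.00 | 79135.00 | 265370.00
Σ | 7900.00 |  |  | 224510.00 | 908500.00
x_c = 224510.00 / 7900.00 = 28.42 mm
y_c = 908500.00 / 7900.00 = 115.00 mm

x_c = 28.42 mm, y_c = 115.00 mm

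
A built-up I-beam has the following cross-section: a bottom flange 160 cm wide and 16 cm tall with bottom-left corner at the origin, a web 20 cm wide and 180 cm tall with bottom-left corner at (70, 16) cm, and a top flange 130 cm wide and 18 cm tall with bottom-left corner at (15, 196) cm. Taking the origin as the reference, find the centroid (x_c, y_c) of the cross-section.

Part | A | x̄ᵢ | ȳᵢ | A·x̄ᵢ | A·ȳᵢ
bottom flange | 2560.00 | 80.00 | 8.00 | 204800.00 | 20480.00
web | 3600.00 | 80.00 | 106.00 | 288000.00 | 381600.00
top flange | 2340.00 | 80.00 | 205.00 | 187200.00 | 479700.00
Σ | 8500.00 |  |  | 680000.00 | 881780.00
x_c = 680000.00 / 8500.00 = 80.00 cm
y_c = 881780.00 / 8500.00 = 103.74 cm

x_c = 80.00 cm, y_c = 103.74 cm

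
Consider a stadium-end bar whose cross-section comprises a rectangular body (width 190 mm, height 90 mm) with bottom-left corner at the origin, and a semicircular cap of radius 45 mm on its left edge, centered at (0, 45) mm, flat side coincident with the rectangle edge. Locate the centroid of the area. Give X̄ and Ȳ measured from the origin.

X̄ = 77.10 mm, Ȳ = 45.00 mm

Part | A | x̄ᵢ | ȳᵢ | A·x̄ᵢ | A·ȳᵢ
rectangular body | 17100.00 | 95.00 | 45.00 | 1624500.00 | 769500.00
semicircular end | 3180.86 | -19.10 | 45.00 | -60750.00 | 143138.82
Σ | 20280.86 |  |  | 1563750.00 | 912638.82
X̄ = 1563750.00 / 20280.86 = 77.10 mm
Ȳ = 912638.82 / 20280.86 = 45.00 mm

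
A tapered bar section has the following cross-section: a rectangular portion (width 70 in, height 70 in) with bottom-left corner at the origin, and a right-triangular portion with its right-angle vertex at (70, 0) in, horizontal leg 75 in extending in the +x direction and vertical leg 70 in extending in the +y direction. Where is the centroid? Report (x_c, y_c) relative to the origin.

x_c = 55.93 in, y_c = 30.93 in

rectangular portion: A = 70 × 70 = 4900.00, centroid at (35.00, 35.00).
triangular portion: A = ½·75·70 = 2625.00, centroid at (95.00, 23.33).
ΣA = 7525.00 in²
ΣAx_c = (4900.00)(35.00) + (2625.00)(95.00) = 420875.00 in³
ΣAy_c = (4900.00)(35.00) + (2625.00)(23.33) = 232750.00 in³
x_c = 420875.00 / 7525.00 = 55.93 in
y_c = 232750.00 / 7525.00 = 30.93 in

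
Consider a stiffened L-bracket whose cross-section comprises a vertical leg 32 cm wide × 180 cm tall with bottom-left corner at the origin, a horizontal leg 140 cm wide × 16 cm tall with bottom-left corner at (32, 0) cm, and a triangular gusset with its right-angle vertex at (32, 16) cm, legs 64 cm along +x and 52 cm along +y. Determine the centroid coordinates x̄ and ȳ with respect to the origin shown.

x̄ = 42.36 cm, ȳ = 61.24 cm

vertical leg: A = 32 × 180 = 5760.00, centroid at (16.00, 90.00).
horizontal leg: A = 140 × 16 = 2240.00, centroid at (102.00, 8.00).
gusset: A = ½·64·52 = 1664.00, centroid at (53.33, 33.33).
ΣA = 9664.00 cm², ΣAx̄ = 409386.67 cm³, ΣAȳ = 591786.67 cm³.
x̄ = 409386.67/9664.00 = 42.36 cm; ȳ = 591786.67/9664.00 = 61.24 cm.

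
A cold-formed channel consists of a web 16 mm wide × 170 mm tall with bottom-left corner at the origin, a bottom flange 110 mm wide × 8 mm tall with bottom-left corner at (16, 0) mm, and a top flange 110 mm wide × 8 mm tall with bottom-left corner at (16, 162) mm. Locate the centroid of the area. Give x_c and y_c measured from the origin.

web: A = 16 × 170 = 2720.00, centroid at (8.00, 85.00).
bottom flange: A = 110 × 8 = 880.00, centroid at (71.00, 4.00).
top flange: A = 110 × 8 = 880.00, centroid at (71.00, 166.00).
ΣA = 4480.00 mm², ΣAx_c = 146720.00 mm³, ΣAy_c = 380800.00 mm³.
x_c = 146720.00/4480.00 = 32.75 mm; y_c = 380800.00/4480.00 = 85.00 mm.

x_c = 32.75 mm, y_c = 85.00 mm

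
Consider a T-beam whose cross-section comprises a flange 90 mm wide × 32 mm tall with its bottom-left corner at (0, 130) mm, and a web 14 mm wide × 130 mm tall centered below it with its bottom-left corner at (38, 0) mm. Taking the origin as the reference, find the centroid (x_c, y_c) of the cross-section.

x_c = 45.00 mm, y_c = 114.63 mm

Part | A | x̄ᵢ | ȳᵢ | A·x̄ᵢ | A·ȳᵢ
web | 1820.00 | 45.00 | 65.00 | 81900.00 | 118300.00
flange | 2880.00 | 45.00 | 146.00 | 129600.00 | 420480.00
Σ | 4700.00 |  |  | 211500.00 | 538780.00
x_c = 211500.00 / 4700.00 = 45.00 mm
y_c = 538780.00 / 4700.00 = 114.63 mm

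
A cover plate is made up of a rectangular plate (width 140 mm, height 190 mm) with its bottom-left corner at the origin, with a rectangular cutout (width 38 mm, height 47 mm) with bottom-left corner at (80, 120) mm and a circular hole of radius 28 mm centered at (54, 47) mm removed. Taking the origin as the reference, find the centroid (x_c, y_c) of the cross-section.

Part | A | x̄ᵢ | ȳᵢ | A·x̄ᵢ | A·ȳᵢ
plate | 26600.00 | 70.00 | 95.00 | 1862000.00 | 2527000.00
hole 1 | -1786.00 | 99.00 | 143.50 | -176814.00 | -256291.00
hole 2 | -2463.01 | 54.00 | 47.00 | -133002.47 | -115761.41
Σ | 22350.99 |  |  | 1552183.53 | 2154947.59
x_c = 1552183.53 / 22350.99 = 69.45 mm
y_c = 2154947.59 / 22350.99 = 96.41 mm

x_c = 69.45 mm, y_c = 96.41 mm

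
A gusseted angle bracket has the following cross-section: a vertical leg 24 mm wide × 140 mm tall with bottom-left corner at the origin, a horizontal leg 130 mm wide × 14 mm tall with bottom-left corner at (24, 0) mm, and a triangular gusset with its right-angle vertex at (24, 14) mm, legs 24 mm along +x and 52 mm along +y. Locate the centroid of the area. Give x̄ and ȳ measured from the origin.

vertical leg: A = 24 × 140 = 3360.00, centroid at (12.00, 70.00).
horizontal leg: A = 130 × 14 = 1820.00, centroid at (89.00, 7.00).
gusset: A = ½·24·52 = 624.00, centroid at (32.00, 31.33).
ΣA = 5804.00 mm², ΣAx̄ = 222268.00 mm³, ΣAȳ = 267492.00 mm³.
x̄ = 222268.00/5804.00 = 38.30 mm; ȳ = 267492.00/5804.00 = 46.09 mm.

x̄ = 38.30 mm, ȳ = 46.09 mm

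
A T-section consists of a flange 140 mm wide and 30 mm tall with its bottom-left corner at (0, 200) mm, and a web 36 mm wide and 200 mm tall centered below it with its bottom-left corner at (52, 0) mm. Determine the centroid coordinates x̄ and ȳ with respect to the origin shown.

x̄ = 70.00 mm, ȳ = 142.37 mm

web: A = 36 × 200 = 7200.00, centroid at (70.00, 100.00).
flange: A = 140 × 30 = 4200.00, centroid at (70.00, 215.00).
ΣA = 11400.00 mm²
ΣAx̄ = (7200.00)(70.00) + (4200.00)(70.00) = 798000.00 mm³
ΣAȳ = (7200.00)(100.00) + (4200.00)(215.00) = 1623000.00 mm³
x̄ = 798000.00 / 11400.00 = 70.00 mm
ȳ = 1623000.00 / 11400.00 = 142.37 mm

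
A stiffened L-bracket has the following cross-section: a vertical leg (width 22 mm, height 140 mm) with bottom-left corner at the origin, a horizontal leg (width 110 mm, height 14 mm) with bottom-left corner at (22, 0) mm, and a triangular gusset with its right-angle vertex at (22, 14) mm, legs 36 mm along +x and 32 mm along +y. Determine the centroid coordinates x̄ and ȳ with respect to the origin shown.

x̄ = 33.11 mm, ȳ = 46.30 mm

vertical leg: A = 22 × 140 = 3080.00, centroid at (11.00, 70.00).
horizontal leg: A = 110 × 14 = 1540.00, centroid at (77.00, 7.00).
gusset: A = ½·36·32 = 576.00, centroid at (34.00, 24.67).
ΣA = 5196.00 mm², ΣAx̄ = 172044.00 mm³, ΣAȳ = 240588.00 mm³.
x̄ = 172044.00/5196.00 = 33.11 mm; ȳ = 240588.00/5196.00 = 46.30 mm.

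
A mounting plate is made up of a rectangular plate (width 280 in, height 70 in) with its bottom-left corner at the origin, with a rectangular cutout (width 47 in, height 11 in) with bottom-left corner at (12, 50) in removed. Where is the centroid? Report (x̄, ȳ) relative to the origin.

x̄ = 142.83 in, ȳ = 34.44 in

plate: A = 280 × 70 = 19600.00, centroid at (140.00, 35.00).
hole: A = −(47 × 11) = -517.00, centroid at (35.50, 55.50).
ΣA = 19083.00 in², ΣAx̄ = 2725646.50 in³, ΣAȳ = 657306.50 in³.
x̄ = 2725646.50/19083.00 = 142.83 in; ȳ = 657306.50/19083.00 = 34.44 in.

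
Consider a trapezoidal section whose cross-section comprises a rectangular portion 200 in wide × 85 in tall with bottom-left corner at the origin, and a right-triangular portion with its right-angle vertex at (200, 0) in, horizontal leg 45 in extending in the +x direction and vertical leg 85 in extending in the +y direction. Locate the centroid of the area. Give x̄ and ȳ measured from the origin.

rectangular portion: A = 200 × 85 = 17000.00, centroid at (100.00, 42.50).
triangular portion: A = ½·45·85 = 1912.50, centroid at (215.00, 28.33).
ΣA = 18912.50 in², ΣAx̄ = 2111187.50 in³, ΣAȳ = 776687.50 in³.
x̄ = 2111187.50/18912.50 = 111.63 in; ȳ = 776687.50/18912.50 = 41.07 in.

x̄ = 111.63 in, ȳ = 41.07 in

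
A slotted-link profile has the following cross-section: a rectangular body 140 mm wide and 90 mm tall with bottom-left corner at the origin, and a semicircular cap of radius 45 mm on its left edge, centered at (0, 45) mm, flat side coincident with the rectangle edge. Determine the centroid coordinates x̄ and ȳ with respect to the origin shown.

rectangular body: A = 140 × 90 = 12600.00, centroid at (70.00, 45.00).
semicircular end: A = ½π·45² = 3180.86, centroid at (-19.10, 45.00).
ΣA = 15780.86 mm²
ΣAx̄ = (12600.00)(70.00) + (3180.86)(-19.10) = 821250.00 mm³
ΣAȳ = (12600.00)(45.00) + (3180.86)(45.00) = 710138.82 mm³
x̄ = 821250.00 / 15780.86 = 52.04 mm
ȳ = 710138.82 / 15780.86 = 45.00 mm

x̄ = 52.04 mm, ȳ = 45.00 mm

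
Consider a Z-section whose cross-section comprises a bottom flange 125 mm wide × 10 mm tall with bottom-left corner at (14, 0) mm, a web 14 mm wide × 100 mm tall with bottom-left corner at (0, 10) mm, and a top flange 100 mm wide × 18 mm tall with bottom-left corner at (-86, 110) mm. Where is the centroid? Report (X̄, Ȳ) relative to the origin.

bottom flange: A = 125 × 10 = 1250.00, centroid at (76.50, 5.00).
web: A = 14 × 100 = 1400.00, centroid at (7.00, 60.00).
top flange: A = 100 × 18 = 1800.00, centroid at (-36.00, 119.00).
ΣA = 4450.00 mm², ΣAX̄ = 40625.00 mm³, ΣAȲ = 304450.00 mm³.
X̄ = 40625.00/4450.00 = 9.13 mm; Ȳ = 304450.00/4450.00 = 68.42 mm.

X̄ = 9.13 mm, Ȳ = 68.42 mm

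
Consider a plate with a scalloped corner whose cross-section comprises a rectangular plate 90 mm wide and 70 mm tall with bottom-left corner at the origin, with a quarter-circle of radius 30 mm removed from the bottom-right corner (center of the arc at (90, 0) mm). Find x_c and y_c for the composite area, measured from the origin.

x_c = 40.92 mm, y_c = 37.81 mm

plate: A = 90 × 70 = 6300.00, centroid at (45.00, 35.00).
removed quarter-circle: A = −¼π·30² = -706.86, centroid at (77.27, 12.73).
ΣA = 5593.14 mm²
ΣAx_c = (6300.00)(45.00) + (-706.86)(77.27) = 228882.75 mm³
ΣAy_c = (6300.00)(35.00) + (-706.86)(12.73) = 211500.00 mm³
x_c = 228882.75 / 5593.14 = 40.92 mm
y_c = 211500.00 / 5593.14 = 37.81 mm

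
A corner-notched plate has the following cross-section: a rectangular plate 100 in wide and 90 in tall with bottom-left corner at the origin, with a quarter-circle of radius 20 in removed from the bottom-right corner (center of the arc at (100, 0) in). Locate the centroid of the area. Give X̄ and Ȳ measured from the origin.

plate: A = 100 × 90 = 9000.00, centroid at (50.00, 45.00).
removed quarter-circle: A = −¼π·20² = -314.16, centroid at (91.51, 8.49).
ΣA = 8685.84 in², ΣAX̄ = 421250.74 in³, ΣAȲ = 402333.33 in³.
X̄ = 421250.74/8685.84 = 48.50 in; Ȳ = 402333.33/8685.84 = 46.32 in.

X̄ = 48.50 in, Ȳ = 46.32 in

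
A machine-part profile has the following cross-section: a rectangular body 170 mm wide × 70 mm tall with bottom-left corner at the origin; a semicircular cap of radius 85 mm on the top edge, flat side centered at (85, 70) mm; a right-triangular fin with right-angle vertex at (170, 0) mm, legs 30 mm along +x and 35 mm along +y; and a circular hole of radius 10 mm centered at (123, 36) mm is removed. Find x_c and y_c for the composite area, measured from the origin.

x_c = 86.62 mm, y_c = 68.85 mm

Part | A | x̄ᵢ | ȳᵢ | A·x̄ᵢ | A·ȳᵢ
rectangular body | 11900.00 | 85.00 | 35.00 | 1011500.00 | 416500.00
semicircular top | 11349.00 | 85.00 | 106.08 | 964665.29 | 1203846.91
triangular fin | 525.00 | 180.00 | 11.67 | 94500.00 | 6125.00
hole | -314.16 | 123.00 | 36.00 | -38641.59 | -11309.73
Σ | 23459.84 |  |  | 2032023.70 | 1615162.18
x_c = 2032023.70 / 23459.84 = 86.62 mm
y_c = 1615162.18 / 23459.84 = 68.85 mm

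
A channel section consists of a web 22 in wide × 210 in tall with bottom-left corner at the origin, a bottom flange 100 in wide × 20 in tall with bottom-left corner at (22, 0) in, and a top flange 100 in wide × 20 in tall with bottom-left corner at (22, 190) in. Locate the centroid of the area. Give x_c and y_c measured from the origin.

x_c = 39.31 in, y_c = 105.00 in

web: A = 22 × 210 = 4620.00, centroid at (11.00, 105.00).
bottom flange: A = 100 × 20 = 2000.00, centroid at (72.00, 10.00).
top flange: A = 100 × 20 = 2000.00, centroid at (72.00, 200.00).
ΣA = 8620.00 in², ΣAx_c = 338820.00 in³, ΣAy_c = 905100.00 in³.
x_c = 338820.00/8620.00 = 39.31 in; y_c = 905100.00/8620.00 = 105.00 in.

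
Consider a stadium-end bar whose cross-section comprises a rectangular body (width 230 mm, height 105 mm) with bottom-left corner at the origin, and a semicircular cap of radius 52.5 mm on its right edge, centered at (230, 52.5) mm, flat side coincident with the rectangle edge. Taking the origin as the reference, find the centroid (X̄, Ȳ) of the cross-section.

X̄ = 135.87 mm, Ȳ = 52.50 mm

rectangular body: A = 230 × 105 = 24150.00, centroid at (115.00, 52.50).
semicircular end: A = ½π·52.5² = 4329.51, centroid at (252.28, 52.50).
ΣA = 28479.51 mm²
ΣAX̄ = (24150.00)(115.00) + (4329.51)(252.28) = 3869505.45 mm³
ΣAȲ = (24150.00)(52.50) + (4329.51)(52.50) = 1495174.14 mm³
X̄ = 3869505.45 / 28479.51 = 135.87 mm
Ȳ = 1495174.14 / 28479.51 = 52.50 mm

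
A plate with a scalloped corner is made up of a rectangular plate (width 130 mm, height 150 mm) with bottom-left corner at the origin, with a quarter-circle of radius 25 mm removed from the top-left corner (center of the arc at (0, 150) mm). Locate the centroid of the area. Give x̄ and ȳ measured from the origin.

x̄ = 66.40 mm, ȳ = 73.34 mm

Part | A | x̄ᵢ | ȳᵢ | A·x̄ᵢ | A·ȳᵢ
plate | 19500.00 | 65.00 | 75.00 | 1267500.00 | 1462500.00
removed quarter-circle | -490.87 | 10.61 | 139.39 | -5208.33 | -68422.74
Σ | 19009.13 |  |  | 1262291.67 | 1394077.26
x̄ = 1262291.67 / 19009.13 = 66.40 mm
ȳ = 1394077.26 / 19009.13 = 73.34 mm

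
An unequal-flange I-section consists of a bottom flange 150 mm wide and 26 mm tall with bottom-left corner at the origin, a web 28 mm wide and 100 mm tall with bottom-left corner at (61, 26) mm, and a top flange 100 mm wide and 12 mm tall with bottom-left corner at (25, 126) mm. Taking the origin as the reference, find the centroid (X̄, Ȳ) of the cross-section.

Part | A | x̄ᵢ | ȳᵢ | A·x̄ᵢ | A·ȳᵢ
bottom flange | 3900.00 | 75.00 | 13.00 | 292500.00 | 50700.00
web | 2800.00 | 75.00 | 76.00 | 210000.00 | 212800.00
top flange | 1200.00 | 75.00 | 132.00 | 90000.00 | 158400.00
Σ | 7900.00 |  |  | 592500.00 | 421900.00
X̄ = 592500.00 / 7900.00 = 75.00 mm
Ȳ = 421900.00 / 7900.00 = 53.41 mm

X̄ = 75.00 mm, Ȳ = 53.41 mm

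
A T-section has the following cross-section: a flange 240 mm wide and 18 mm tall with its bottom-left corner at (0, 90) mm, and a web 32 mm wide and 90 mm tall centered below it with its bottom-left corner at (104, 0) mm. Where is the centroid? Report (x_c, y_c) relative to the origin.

Part | A | x̄ᵢ | ȳᵢ | A·x̄ᵢ | A·ȳᵢ
web | 2880.00 | 120.00 | 45.00 | 345600.00 | 129600.00
flange | 4320.00 | 120.00 | 99.00 | 518400.00 | 427680.00
Σ | 7200.00 |  |  | 864000.00 | 557280.00
x_c = 864000.00 / 7200.00 = 120.00 mm
y_c = 557280.00 / 7200.00 = 77.40 mm

x_c = 120.00 mm, y_c = 77.40 mm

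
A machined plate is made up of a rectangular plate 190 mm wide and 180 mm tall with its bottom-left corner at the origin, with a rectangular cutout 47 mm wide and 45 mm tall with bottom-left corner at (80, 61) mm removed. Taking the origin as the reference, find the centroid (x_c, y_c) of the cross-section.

plate: A = 190 × 180 = 34200.00, centroid at (95.00, 90.00).
hole: A = −(47 × 45) = -2115.00, centroid at (103.50, 83.50).
ΣA = 32085.00 mm², ΣAx_c = 3030097.50 mm³, ΣAy_c = 2901397.50 mm³.
x_c = 3030097.50/32085.00 = 94.44 mm; y_c = 2901397.50/32085.00 = 90.43 mm.

x_c = 94.44 mm, y_c = 90.43 mm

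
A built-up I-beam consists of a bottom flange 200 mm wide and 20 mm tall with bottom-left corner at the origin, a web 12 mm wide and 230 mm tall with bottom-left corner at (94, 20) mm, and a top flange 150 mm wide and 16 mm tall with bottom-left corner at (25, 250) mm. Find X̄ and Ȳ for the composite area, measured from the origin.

Part | A | x̄ᵢ | ȳᵢ | A·x̄ᵢ | A·ȳᵢ
bottom flange | 4000.00 | 100.00 | 10.00 | 400000.00 | 40000.00
web | 2760.00 | 100.00 | 135.00 | 276000.00 | 372600.00
top flange | 2400.00 | 100.00 | 258.00 | 240000.00 | 619200.00
Σ | 9160.00 |  |  | 916000.00 | 1031800.00
X̄ = 916000.00 / 9160.00 = 100.00 mm
Ȳ = 1031800.00 / 9160.00 = 112.64 mm

X̄ = 100.00 mm, Ȳ = 112.64 mm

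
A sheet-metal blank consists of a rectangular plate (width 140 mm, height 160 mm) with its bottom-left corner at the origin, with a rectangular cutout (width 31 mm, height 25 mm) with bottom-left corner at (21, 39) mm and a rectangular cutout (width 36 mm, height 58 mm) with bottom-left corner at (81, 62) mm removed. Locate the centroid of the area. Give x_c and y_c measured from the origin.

x_c = 68.23 mm, y_c = 79.95 mm

plate: A = 140 × 160 = 22400.00, centroid at (70.00, 80.00).
hole 1: A = −(31 × 25) = -775.00, centroid at (36.50, 51.50).
hole 2: A = −(36 × 58) = -2088.00, centroid at (99.00, 91.00).
ΣA = 19537.00 mm², ΣAx_c = 1333000.50 mm³, ΣAy_c = 1562079.50 mm³.
x_c = 1333000.50/19537.00 = 68.23 mm; y_c = 1562079.50/19537.00 = 79.95 mm.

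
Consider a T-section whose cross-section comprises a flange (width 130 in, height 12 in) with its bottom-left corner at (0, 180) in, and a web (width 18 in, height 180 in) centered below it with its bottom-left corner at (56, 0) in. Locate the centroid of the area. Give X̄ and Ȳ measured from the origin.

X̄ = 65.00 in, Ȳ = 121.20 in

web: A = 18 × 180 = 3240.00, centroid at (65.00, 90.00).
flange: A = 130 × 12 = 1560.00, centroid at (65.00, 186.00).
ΣA = 4800.00 in², ΣAX̄ = 312000.00 in³, ΣAȲ = 581760.00 in³.
X̄ = 312000.00/4800.00 = 65.00 in; Ȳ = 581760.00/4800.00 = 121.20 in.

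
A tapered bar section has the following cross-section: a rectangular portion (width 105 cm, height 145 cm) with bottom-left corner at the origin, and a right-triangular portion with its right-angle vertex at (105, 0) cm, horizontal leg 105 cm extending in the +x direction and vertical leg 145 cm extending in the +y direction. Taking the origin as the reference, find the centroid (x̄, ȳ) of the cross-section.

x̄ = 81.67 cm, ȳ = 64.44 cm

rectangular portion: A = 105 × 145 = 15225.00, centroid at (52.50, 72.50).
triangular portion: A = ½·105·145 = 7612.50, centroid at (140.00, 48.33).
ΣA = 22837.50 cm², ΣAx̄ = 1865062.50 cm³, ΣAȳ = 1471750.00 cm³.
x̄ = 1865062.50/22837.50 = 81.67 cm; ȳ = 1471750.00/22837.50 = 64.44 cm.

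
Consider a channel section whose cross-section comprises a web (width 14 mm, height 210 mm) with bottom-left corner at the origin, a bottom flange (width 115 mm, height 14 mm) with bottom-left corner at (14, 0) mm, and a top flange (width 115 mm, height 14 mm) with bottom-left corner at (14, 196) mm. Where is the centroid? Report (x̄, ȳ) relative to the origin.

x̄ = 40.72 mm, ȳ = 105.00 mm

web: A = 14 × 210 = 2940.00, centroid at (7.00, 105.00).
bottom flange: A = 115 × 14 = 1610.00, centroid at (71.50, 7.00).
top flange: A = 115 × 14 = 1610.00, centroid at (71.50, 203.00).
ΣA = 6160.00 mm², ΣAx̄ = 250810.00 mm³, ΣAȳ = 646800.00 mm³.
x̄ = 250810.00/6160.00 = 40.72 mm; ȳ = 646800.00/6160.00 = 105.00 mm.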